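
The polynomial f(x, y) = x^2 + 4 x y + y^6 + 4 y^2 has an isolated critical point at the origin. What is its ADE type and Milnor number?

Type A_{5}, Milnor number mu = 5.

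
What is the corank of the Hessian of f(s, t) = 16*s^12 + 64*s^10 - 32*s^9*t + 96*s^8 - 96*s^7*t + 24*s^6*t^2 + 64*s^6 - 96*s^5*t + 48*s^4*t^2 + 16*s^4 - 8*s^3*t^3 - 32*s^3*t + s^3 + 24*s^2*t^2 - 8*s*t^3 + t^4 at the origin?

2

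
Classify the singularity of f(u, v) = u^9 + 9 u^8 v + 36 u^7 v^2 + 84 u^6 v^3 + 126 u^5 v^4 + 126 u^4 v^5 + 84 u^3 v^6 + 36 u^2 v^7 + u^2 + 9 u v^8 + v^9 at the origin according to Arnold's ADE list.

A_{8}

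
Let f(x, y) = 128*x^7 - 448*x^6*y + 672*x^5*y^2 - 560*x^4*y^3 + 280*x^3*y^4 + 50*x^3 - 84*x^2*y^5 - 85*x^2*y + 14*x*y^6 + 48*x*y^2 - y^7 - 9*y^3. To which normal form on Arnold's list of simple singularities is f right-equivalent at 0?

D_{8}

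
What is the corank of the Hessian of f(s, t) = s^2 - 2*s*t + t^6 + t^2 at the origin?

The Hessian at 0 is [[2, -2], [-2, 2]] of rank 1; hence corank 1.

1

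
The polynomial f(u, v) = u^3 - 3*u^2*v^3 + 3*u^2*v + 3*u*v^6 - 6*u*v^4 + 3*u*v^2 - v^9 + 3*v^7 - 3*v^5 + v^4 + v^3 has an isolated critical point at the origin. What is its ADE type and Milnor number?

The Hessian of f at 0 has rank 0. Corank 2; j^3 = (u + v)^3 is a perfect cube, so E-series; the 4-jet and mu = 6 give E_6.

Type E6, Milnor number mu = 6.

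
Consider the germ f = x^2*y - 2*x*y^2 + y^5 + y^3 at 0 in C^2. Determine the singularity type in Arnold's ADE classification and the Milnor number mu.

The Hessian of f at 0 has rank 0. Corank 2; j^3 = y*(x - y)^2 has shape L^2 M (L != M), so D-series; mu = 6 gives D_6.

Type D6, Milnor number mu = 6.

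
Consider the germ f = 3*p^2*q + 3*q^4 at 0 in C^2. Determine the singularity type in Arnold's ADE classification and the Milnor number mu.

The Hessian of f at 0 has rank 0. Corank 2; j^3 = 3*p^2*q has shape L^2 M (L != M), so D-series; mu = 5 gives D_5.

Type D_{5}, Milnor number mu = 5.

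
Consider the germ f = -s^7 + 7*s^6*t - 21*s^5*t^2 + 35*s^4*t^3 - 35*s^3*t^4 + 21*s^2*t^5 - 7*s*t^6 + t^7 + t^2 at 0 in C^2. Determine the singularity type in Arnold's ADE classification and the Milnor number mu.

Type A6, Milnor number mu = 6.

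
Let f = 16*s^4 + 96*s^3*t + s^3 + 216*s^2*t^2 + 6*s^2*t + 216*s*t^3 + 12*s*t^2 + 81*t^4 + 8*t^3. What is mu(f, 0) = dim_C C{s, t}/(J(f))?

The Hessian of f at 0 is [[0, 0], [0, 0]] with rank 0, so corank 2. A Groebner basis of the Jacobian ideal J(f) in C{s,t} is {t^4, s*t^2 + 11*t^3/6, s^2 + 4*s*t + 4*t^2}; counting standard monomials gives mu = 6. Corank 2; j^3 = (s + 2*t)^3 is a perfect cube, so E-series; the 4-jet and mu = 6 give E_6.

6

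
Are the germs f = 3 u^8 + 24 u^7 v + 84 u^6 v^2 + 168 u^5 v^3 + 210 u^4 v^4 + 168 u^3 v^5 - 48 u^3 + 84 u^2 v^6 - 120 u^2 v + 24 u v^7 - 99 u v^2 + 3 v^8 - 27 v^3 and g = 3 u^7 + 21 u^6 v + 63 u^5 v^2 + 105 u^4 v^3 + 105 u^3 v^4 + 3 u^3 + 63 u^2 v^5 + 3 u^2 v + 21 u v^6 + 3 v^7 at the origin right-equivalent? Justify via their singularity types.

No.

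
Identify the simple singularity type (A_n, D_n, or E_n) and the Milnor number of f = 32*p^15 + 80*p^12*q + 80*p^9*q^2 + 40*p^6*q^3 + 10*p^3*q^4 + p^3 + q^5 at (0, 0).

Type E_8, Milnor number mu = 8.

The Hessian of f at 0 has rank 0. Corank 2; j^3 = p^3 is a perfect cube, so E-series; the 5-jet and mu = 8 give E_8.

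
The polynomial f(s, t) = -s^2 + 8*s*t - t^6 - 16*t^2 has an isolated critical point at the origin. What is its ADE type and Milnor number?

Type A5, Milnor number mu = 5.

The Hessian of f at 0 has rank 1. Corank 1: A-series; mu = 5 gives A_5.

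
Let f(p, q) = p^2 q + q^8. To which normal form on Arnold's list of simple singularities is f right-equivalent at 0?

D9

The Hessian of f at 0 has rank 0. Corank 2; j^3 = p^2*q has shape L^2 M (L != M), so D-series; mu = 9 gives D_9.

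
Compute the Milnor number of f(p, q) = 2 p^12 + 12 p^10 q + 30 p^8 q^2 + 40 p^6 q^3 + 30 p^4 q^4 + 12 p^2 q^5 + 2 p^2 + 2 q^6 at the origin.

The Hessian of f at 0 has rank 1. Corank 1: A-series; mu = 5 gives A_5.

5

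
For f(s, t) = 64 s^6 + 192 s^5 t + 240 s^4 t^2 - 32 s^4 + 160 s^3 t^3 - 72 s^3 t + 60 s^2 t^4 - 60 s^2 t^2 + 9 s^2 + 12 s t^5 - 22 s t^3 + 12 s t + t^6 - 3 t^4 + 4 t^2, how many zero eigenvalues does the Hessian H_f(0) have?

Hessian at 0 has rank 1.

1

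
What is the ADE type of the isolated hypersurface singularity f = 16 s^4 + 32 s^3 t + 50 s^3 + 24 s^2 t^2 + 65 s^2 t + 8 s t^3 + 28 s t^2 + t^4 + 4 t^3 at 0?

The Hessian of f at 0 is [[0, 0], [0, 0]] with rank 0, so corank 2. A Groebner basis of the Jacobian ideal J(f) in C{s,t} is {s*t^2 + 125*s*t/4 + 25*t^2/2, -625*s*t/8 + t^3 - 125*t^2/4, s^2 + 9*s*t/10 + t^2/5}; counting standard monomials gives mu = 5. Corank 2; j^3 = (2*s + t)*(5*s + 2*t)^2 has shape L^2 M (L != M), so D-series; mu = 5 gives D_5.

D_5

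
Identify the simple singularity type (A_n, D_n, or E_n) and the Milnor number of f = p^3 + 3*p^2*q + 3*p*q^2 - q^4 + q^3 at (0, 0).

Type E6, Milnor number mu = 6.

The Hessian of f at 0 has rank 0. Corank 2; j^3 = (p + q)^3 is a perfect cube, so E-series; the 4-jet and mu = 6 give E_6.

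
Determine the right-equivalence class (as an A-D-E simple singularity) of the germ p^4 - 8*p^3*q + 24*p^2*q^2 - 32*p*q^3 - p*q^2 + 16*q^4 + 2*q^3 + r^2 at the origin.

The Hessian of f at 0 has rank 1. Corank 2; j^3 = -q^2*(p - 2*q) has shape L^2 M (L != M), so D-series; mu = 5 gives D_5.

D_5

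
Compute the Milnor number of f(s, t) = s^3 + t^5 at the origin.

The Hessian of f at 0 is [[0, 0], [0, 0]] with rank 0, so corank 2. A Groebner basis of the Jacobian ideal J(f) in C{s,t} is {t^4, s^2}; counting standard monomials gives mu = 8. Corank 2; j^3 = s^3 is a perfect cube, so E-series; the 5-jet and mu = 8 give E_8.

8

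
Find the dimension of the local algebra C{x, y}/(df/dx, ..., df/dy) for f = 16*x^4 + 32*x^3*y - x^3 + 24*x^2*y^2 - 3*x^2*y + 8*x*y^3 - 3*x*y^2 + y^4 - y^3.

The Hessian of f at 0 is [[0, 0], [0, 0]] with rank 0, so corank 2. A Groebner basis of the Jacobian ideal J(f) in C{x,y} is {y^4, x*y^2 + 5*y^3/6, x^2 + 2*x*y + y^2}; counting standard monomials gives mu = 6. Corank 2; j^3 = -(x + y)^3 is a perfect cube, so E-series; the 4-jet and mu = 6 give E_6.

6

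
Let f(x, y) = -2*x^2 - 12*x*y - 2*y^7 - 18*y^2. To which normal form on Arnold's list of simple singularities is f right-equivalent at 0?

A_6

The Hessian of f at 0 has rank 1. Corank 1: A-series; mu = 6 gives A_6.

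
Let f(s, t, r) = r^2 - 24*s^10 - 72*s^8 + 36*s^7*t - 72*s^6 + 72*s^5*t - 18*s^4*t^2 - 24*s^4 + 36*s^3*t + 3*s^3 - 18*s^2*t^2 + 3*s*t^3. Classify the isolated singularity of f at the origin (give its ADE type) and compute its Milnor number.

The Hessian of f at 0 has rank 1. Corank 2; j^3 = 3*s^3 is a perfect cube, so E-series; the 4-jet and mu = 7 give E_7.

Type E_7, Milnor number mu = 7.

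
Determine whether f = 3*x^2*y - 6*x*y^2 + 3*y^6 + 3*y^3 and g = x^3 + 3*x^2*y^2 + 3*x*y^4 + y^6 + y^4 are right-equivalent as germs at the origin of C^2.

The Hessian of f at 0 is [[0, 0], [0, 0]] with rank 0, so corank 2. A Groebner basis of the Jacobian ideal J(f) in C{x,y} is {x^2/6 + y^5 - y^2/6, x^3 - y^3, x*y - y^2}; counting standard monomials gives mu = 7. Corank 2; j^3 = 3*y*(x - y)^2 has shape L^2 M (L != M), so D-series; mu = 7 gives D_7. The Hessian of g at 0 is [[0, 0], [0, 0]] with rank 0, so corank 2. A Groebner basis of the Jacobian ideal J(g) in C{x,y} is {x^3, x^2*y, x^2/2 + x*y^2, y^3}; counting standard monomials gives mu = 6. Corank 2; j^3 = x^3 is a perfect cube, so E-series; the 4-jet and mu = 6 give E_6. f is D_7 but g is E_6, hence not right-equivalent.

No.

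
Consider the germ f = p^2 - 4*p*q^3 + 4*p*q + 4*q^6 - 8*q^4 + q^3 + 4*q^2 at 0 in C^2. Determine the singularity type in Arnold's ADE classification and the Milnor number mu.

Type A_{2}, Milnor number mu = 2.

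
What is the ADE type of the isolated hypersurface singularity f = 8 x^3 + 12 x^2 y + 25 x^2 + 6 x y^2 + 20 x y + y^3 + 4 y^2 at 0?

A_{2}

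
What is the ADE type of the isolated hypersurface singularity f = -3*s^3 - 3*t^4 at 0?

E_6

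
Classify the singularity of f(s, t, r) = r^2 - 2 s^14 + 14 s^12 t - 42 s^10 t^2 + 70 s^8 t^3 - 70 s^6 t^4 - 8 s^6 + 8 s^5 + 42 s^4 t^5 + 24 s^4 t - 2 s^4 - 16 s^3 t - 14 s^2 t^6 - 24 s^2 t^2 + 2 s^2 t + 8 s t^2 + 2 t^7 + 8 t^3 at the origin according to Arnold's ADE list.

D_8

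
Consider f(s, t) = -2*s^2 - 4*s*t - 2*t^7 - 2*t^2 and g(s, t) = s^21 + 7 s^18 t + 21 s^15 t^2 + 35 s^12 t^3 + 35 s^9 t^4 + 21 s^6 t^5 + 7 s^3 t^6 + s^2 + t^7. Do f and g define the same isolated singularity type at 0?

Yes.

The Hessian of f at 0 is [[-4, -4], [-4, -4]] with rank 1, so corank 1. A Groebner basis of the Jacobian ideal J(f) in C{s,t} is {t^6, s + t}; counting standard monomials gives mu = 6. Corank 1: A-series; mu = 6 gives A_6. The Hessian of g at 0 is [[2, 0], [0, 0]] with rank 1, so corank 1. A Groebner basis of the Jacobian ideal J(g) in C{s,t} is {t^6, s}; counting standard monomials gives mu = 6. Corank 1: A-series; mu = 6 gives A_6. Both have type A_6, hence right-equivalent.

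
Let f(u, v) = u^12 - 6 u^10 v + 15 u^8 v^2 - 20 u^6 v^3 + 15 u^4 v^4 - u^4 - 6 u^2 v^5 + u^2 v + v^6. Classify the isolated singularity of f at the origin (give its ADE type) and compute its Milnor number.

The Hessian of f at 0 has rank 0. Corank 2; j^3 = u^2*v has shape L^2 M (L != M), so D-series; mu = 7 gives D_7.

Type D7, Milnor number mu = 7.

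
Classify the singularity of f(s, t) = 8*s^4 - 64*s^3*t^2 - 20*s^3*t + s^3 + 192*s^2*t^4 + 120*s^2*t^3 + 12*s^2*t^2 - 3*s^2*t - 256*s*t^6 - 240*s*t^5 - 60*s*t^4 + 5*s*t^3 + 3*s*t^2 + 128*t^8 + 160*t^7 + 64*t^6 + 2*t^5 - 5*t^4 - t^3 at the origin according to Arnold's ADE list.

The Hessian of f at 0 is [[0, 0], [0, 0]] with rank 0, so corank 2. A Groebner basis of the Jacobian ideal J(f) in C{s,t} is {-s^2/8 + s*t/4 + t^4 - t^3/24 - t^2/8, s^3 - 9*s^2/8 + 9*s*t/4 - 11*t^3/8 - 9*t^2/8, s^2*t - 19*s^2/24 + 19*s*t/12 - 91*t^3/72 - 19*t^2/24, -5*s^2/12 + s*t^2 + 5*s*t/6 - 41*t^3/36 - 5*t^2/12}; counting standard monomials gives mu = 7. Corank 2; j^3 = (s - t)^3 is a perfect cube, so E-series; the 4-jet and mu = 7 give E_7.

E7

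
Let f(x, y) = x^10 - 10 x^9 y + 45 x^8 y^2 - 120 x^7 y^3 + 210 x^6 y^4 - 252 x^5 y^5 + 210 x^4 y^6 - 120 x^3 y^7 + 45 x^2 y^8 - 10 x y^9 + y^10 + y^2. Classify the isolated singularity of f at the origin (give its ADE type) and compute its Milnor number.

Type A_9, Milnor number mu = 9.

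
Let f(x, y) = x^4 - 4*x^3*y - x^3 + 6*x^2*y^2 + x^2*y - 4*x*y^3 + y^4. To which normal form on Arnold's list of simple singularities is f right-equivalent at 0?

The Hessian of f at 0 is [[0, 0], [0, 0]] with rank 0, so corank 2. A Groebner basis of the Jacobian ideal J(f) in C{x,y} is {x*y^2, x*y/4 + y^3, x^2 - x*y}; counting standard monomials gives mu = 5. Corank 2; j^3 = -x^2*(x - y) has shape L^2 M (L != M), so D-series; mu = 5 gives D_5.

D_5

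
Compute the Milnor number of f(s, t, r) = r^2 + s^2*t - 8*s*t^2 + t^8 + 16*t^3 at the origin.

The Hessian of f at 0 has rank 1. Corank 2; j^3 = t*(s - 4*t)^2 has shape L^2 M (L != M), so D-series; mu = 9 gives D_9.

9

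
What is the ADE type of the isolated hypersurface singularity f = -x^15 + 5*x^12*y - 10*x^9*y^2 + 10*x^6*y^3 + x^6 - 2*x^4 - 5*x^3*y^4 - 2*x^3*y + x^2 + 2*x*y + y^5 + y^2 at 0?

The Hessian of f at 0 has rank 1. Corank 1: A-series; mu = 4 gives A_4.

A4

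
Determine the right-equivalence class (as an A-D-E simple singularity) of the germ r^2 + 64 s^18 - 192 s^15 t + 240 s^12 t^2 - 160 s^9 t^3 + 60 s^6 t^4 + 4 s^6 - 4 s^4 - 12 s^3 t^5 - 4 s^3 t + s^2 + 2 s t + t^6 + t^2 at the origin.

The Hessian of f at 0 is [[2, 2, 0], [2, 2, 0], [0, 0, 2]] with rank 2, so corank 1. A Groebner basis of the Jacobian ideal J(f) in C{s,t,r} is {s*t^2 - s/2 - t/2, s/2 + t^3 + t/2, s^2 + 2*s*t + t^2, r}; counting standard monomials gives mu = 5. Corank 1: A-series; mu = 5 gives A_5.

A5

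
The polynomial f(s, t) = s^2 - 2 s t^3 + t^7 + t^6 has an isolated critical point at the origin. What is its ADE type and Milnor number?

Type A6, Milnor number mu = 6.

The Hessian of f at 0 is [[2, 0], [0, 0]] with rank 1, so corank 1. A Groebner basis of the Jacobian ideal J(f) in C{s,t} is {-s + t^3, s^2}; counting standard monomials gives mu = 6. Corank 1: A-series; mu = 6 gives A_6.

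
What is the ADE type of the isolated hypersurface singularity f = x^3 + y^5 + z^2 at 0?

The Hessian of f at 0 is [[0, 0, 0], [0, 0, 0], [0, 0, 2]] with rank 1, so corank 2. A Groebner basis of the Jacobian ideal J(f) in C{x,y,z} is {y^4, x^2, z}; counting standard monomials gives mu = 8. Corank 2; j^3 = x^3 is a perfect cube, so E-series; the 5-jet and mu = 8 give E_8.

E_{8}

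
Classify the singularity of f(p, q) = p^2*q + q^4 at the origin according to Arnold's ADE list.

D_{5}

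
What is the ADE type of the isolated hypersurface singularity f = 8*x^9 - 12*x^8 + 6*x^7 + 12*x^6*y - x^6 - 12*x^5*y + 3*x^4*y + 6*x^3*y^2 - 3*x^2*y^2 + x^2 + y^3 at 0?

A_2

The Hessian of f at 0 is [[2, 0], [0, 0]] with rank 1, so corank 1. A Groebner basis of the Jacobian ideal J(f) in C{x,y} is {y^2, x}; counting standard monomials gives mu = 2. Corank 1: A-series; mu = 2 gives A_2.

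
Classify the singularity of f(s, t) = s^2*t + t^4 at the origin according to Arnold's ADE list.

D5

The Hessian of f at 0 is [[0, 0], [0, 0]] with rank 0, so corank 2. A Groebner basis of the Jacobian ideal J(f) in C{s,t} is {s^3, s^2/4 + t^3, s*t}; counting standard monomials gives mu = 5. Corank 2; j^3 = s^2*t has shape L^2 M (L != M), so D-series; mu = 5 gives D_5.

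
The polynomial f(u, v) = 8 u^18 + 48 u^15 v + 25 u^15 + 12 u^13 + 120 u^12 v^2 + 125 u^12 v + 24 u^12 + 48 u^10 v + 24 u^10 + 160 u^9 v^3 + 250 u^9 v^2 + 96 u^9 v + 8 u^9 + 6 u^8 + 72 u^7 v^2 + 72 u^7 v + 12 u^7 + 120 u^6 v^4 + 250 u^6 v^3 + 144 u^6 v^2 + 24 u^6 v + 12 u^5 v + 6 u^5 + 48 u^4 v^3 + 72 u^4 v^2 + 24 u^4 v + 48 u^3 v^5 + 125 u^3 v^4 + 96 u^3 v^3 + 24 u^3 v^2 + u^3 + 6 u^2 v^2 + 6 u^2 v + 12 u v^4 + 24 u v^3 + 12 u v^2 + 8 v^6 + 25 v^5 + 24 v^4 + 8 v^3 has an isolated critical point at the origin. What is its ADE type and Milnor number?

Type E8, Milnor number mu = 8.

The Hessian of f at 0 is [[0, 0], [0, 0]] with rank 0, so corank 2. A Groebner basis of the Jacobian ideal J(f) in C{u,v} is {-u^2/32 + u*v^3 - u*v^2/8 - u*v/8 - v^3/4 - v^2/8, v^4, u^3 - 3*u^2/4 - 15*u*v^2 - 3*u*v - 22*v^3 - 3*v^2, u^2*v + u^2/8 + 9*u*v^2/2 + u*v/2 + 5*v^3 + v^2/2}; counting standard monomials gives mu = 8. Corank 2; j^3 = (u + 2*v)^3 is a perfect cube, so E-series; the 5-jet and mu = 8 give E_8.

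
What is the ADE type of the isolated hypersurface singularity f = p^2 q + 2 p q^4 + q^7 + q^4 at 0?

D_5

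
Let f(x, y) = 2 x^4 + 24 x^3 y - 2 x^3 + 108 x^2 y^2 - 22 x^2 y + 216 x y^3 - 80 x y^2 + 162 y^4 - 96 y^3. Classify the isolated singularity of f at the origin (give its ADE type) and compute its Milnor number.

Type D_5, Milnor number mu = 5.

The Hessian of f at 0 is [[0, 0], [0, 0]] with rank 0, so corank 2. A Groebner basis of the Jacobian ideal J(f) in C{x,y} is {x*y^2 - x*y - 4*y^2, x*y/4 + y^3 + y^2, x^2 + 7*x*y + 12*y^2}; counting standard monomials gives mu = 5. Corank 2; j^3 = -2*(x + 3*y)*(x + 4*y)^2 has shape L^2 M (L != M), so D-series; mu = 5 gives D_5.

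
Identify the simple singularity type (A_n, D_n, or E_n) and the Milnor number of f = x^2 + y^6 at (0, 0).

The Hessian of f at 0 has rank 1. Corank 1: A-series; mu = 5 gives A_5.

Type A_{5}, Milnor number mu = 5.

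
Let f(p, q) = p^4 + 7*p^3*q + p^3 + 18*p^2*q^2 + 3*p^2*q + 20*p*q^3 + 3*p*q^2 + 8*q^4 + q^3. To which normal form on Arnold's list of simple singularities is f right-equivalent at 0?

E_{7}

The Hessian of f at 0 is [[0, 0], [0, 0]] with rank 0, so corank 2. A Groebner basis of the Jacobian ideal J(f) in C{p,q} is {3*p^2 + 6*p*q + q^4 + q^3 + 3*q^2, p^3 + 9*p^2 + 18*p*q + 4*q^3 + 9*q^2, p^2*q - 5*p^2 - 10*p*q - 8*q^3/3 - 5*q^2, 2*p^2 + p*q^2 + 4*p*q + 5*q^3/3 + 2*q^2}; counting standard monomials gives mu = 7. Corank 2; j^3 = (p + q)^3 is a perfect cube, so E-series; the 4-jet and mu = 7 give E_7.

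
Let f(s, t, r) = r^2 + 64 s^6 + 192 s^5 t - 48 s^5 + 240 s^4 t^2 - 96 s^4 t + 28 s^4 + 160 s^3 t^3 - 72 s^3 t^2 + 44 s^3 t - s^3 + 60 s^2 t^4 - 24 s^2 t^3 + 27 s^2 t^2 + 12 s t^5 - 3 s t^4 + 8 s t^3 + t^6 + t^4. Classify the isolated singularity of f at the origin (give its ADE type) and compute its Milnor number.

Type E_6, Milnor number mu = 6.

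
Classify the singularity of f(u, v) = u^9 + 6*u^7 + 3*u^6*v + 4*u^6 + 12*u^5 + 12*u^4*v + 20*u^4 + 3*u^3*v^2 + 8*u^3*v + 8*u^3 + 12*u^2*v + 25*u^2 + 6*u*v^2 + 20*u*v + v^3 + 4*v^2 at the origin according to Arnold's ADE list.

A_{2}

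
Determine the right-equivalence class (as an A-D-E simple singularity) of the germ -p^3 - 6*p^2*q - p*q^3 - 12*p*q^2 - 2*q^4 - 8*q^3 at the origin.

E_{7}

The Hessian of f at 0 has rank 0. Corank 2; j^3 = -(p + 2*q)^3 is a perfect cube, so E-series; the 4-jet and mu = 7 give E_7.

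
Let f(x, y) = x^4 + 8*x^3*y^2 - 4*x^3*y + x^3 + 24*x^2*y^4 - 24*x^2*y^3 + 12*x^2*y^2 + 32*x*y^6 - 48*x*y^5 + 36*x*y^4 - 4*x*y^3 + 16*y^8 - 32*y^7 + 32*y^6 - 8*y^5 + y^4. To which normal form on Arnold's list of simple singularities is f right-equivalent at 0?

E_{6}

The Hessian of f at 0 has rank 0. Corank 2; j^3 = x^3 is a perfect cube, so E-series; the 4-jet and mu = 6 give E_6.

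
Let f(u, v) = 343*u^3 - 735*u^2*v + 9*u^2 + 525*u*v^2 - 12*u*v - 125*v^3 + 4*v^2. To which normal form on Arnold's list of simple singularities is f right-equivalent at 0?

A_2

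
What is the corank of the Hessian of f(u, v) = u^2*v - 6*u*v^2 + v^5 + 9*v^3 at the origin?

2

Hessian at 0 has rank 0.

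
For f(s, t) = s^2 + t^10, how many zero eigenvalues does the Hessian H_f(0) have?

Hessian at 0 has rank 1.

1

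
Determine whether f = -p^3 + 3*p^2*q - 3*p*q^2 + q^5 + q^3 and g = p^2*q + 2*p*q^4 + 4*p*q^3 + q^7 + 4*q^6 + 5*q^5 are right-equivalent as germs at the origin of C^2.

No.

The Hessian of f at 0 has rank 0. Corank 2; j^3 = -(p - q)^3 is a perfect cube, so E-series; the 5-jet and mu = 8 give E_8. The Hessian of g at 0 has rank 0. Corank 2; j^3 = p^2*q has shape L^2 M (L != M), so D-series; mu = 6 gives D_6. f is E_8 but g is D_6, hence not right-equivalent.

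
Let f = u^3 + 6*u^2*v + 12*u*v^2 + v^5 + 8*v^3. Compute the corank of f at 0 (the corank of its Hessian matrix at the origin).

2

The Hessian at 0 is [[0, 0], [0, 0]] of rank 0; hence corank 2.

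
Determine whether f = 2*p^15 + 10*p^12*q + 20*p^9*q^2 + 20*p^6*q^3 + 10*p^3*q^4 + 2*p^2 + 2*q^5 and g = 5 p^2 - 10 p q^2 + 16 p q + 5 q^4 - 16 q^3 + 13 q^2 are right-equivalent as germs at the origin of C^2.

No.

The Hessian of f at 0 is [[4, 0], [0, 0]] with rank 1, so corank 1. A Groebner basis of the Jacobian ideal J(f) in C{p,q} is {q^4, p}; counting standard monomials gives mu = 4. Corank 1: A-series; mu = 4 gives A_4. The Hessian of g at 0 is [[10, 16], [16, 26]] with rank 2, so corank 0. A Groebner basis of the Jacobian ideal J(g) in C{p,q} is {p, q}; counting standard monomials gives mu = 1. Corank 0: nondegenerate Morse point, so A_1. f is A_4 but g is A_1, hence not right-equivalent.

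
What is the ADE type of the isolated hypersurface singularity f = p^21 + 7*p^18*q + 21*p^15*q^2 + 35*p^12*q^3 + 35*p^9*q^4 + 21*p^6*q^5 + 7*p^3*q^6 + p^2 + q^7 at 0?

A_6

The Hessian of f at 0 is [[2, 0], [0, 0]] with rank 1, so corank 1. A Groebner basis of the Jacobian ideal J(f) in C{p,q} is {q^6, p}; counting standard monomials gives mu = 6. Corank 1: A-series; mu = 6 gives A_6.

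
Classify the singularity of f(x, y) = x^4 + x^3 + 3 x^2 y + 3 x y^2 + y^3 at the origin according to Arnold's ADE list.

E_6

The Hessian of f at 0 has rank 0. Corank 2; j^3 = (x + y)^3 is a perfect cube, so E-series; the 4-jet and mu = 6 give E_6.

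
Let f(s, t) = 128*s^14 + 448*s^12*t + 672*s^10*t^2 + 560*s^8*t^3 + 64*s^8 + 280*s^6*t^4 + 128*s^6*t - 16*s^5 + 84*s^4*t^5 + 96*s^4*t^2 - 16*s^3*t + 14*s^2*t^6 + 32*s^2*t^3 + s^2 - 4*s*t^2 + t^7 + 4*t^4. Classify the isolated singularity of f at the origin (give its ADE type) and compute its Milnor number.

The Hessian of f at 0 has rank 1. Corank 1: A-series; mu = 6 gives A_6.

Type A_{6}, Milnor number mu = 6.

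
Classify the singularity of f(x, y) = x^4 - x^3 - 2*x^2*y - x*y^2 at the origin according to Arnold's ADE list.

D_{5}

The Hessian of f at 0 has rank 0. Corank 2; j^3 = -x*(x + y)^2 has shape L^2 M (L != M), so D-series; mu = 5 gives D_5.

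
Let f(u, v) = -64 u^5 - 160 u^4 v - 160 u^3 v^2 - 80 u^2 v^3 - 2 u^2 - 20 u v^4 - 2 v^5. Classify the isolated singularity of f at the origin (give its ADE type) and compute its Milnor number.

Type A_4, Milnor number mu = 4.

The Hessian of f at 0 has rank 1. Corank 1: A-series; mu = 4 gives A_4.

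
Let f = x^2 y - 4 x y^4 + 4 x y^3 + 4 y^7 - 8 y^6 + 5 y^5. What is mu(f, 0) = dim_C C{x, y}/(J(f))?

The Hessian of f at 0 is [[0, 0], [0, 0]] with rank 0, so corank 2. A Groebner basis of the Jacobian ideal J(f) in C{x,y} is {x^3, x^2*y, -2*x^2 + x*y^2, x^2 + x*y/2 + y^3}; counting standard monomials gives mu = 6. Corank 2; j^3 = x^2*y has shape L^2 M (L != M), so D-series; mu = 6 gives D_6.

6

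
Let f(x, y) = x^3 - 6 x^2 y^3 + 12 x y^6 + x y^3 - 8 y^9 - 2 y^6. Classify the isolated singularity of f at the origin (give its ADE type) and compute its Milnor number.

The Hessian of f at 0 has rank 0. Corank 2; j^3 = x^3 is a perfect cube, so E-series; the 4-jet and mu = 7 give E_7.

Type E_7, Milnor number mu = 7.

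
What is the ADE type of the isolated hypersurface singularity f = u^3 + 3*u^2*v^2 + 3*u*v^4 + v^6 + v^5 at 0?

The Hessian of f at 0 is [[0, 0], [0, 0]] with rank 0, so corank 2. A Groebner basis of the Jacobian ideal J(f) in C{u,v} is {v^4, u^3, u^2/2 + u*v^2}; counting standard monomials gives mu = 8. Corank 2; j^3 = u^3 is a perfect cube, so E-series; the 5-jet and mu = 8 give E_8.

E_8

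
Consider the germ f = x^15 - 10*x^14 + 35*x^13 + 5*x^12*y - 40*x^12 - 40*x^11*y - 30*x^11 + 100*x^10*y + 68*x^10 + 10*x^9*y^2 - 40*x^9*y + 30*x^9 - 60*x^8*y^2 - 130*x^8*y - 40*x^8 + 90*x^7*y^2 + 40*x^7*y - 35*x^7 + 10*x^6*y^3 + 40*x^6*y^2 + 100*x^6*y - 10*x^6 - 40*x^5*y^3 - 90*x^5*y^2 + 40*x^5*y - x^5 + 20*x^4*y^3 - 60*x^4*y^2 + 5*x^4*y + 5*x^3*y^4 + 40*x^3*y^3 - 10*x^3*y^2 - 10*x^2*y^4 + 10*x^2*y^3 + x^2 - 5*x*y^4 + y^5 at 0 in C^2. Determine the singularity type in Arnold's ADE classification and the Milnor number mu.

Type A4, Milnor number mu = 4.

The Hessian of f at 0 is [[2, 0], [0, 0]] with rank 1, so corank 1. A Groebner basis of the Jacobian ideal J(f) in C{x,y} is {y^4, x}; counting standard monomials gives mu = 4. Corank 1: A-series; mu = 4 gives A_4.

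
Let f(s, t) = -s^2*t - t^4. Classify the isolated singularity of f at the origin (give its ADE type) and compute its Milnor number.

The Hessian of f at 0 has rank 0. Corank 2; j^3 = -s^2*t has shape L^2 M (L != M), so D-series; mu = 5 gives D_5.

Type D_5, Milnor number mu = 5.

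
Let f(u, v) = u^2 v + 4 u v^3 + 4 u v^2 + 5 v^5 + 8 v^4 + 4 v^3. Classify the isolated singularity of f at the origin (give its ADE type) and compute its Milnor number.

The Hessian of f at 0 is [[0, 0], [0, 0]] with rank 0, so corank 2. A Groebner basis of the Jacobian ideal J(f) in C{u,v} is {u^3 - 24*u^2 - 100*u*v - 104*v^2, u^2*v + 8*u^2 + 34*u*v + 36*v^2, -2*u^2 + u*v^2 - 9*u*v - 10*v^2, u*v/2 + v^3 + v^2}; counting standard monomials gives mu = 6. Corank 2; j^3 = v*(u + 2*v)^2 has shape L^2 M (L != M), so D-series; mu = 6 gives D_6.

Type D6, Milnor number mu = 6.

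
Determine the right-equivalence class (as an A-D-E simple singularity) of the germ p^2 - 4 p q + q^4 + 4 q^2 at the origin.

The Hessian of f at 0 has rank 1. Corank 1: A-series; mu = 3 gives A_3.

A_{3}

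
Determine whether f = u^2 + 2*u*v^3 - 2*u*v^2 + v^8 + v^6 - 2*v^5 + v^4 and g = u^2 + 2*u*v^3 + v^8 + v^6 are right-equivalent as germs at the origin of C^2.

The Hessian of f at 0 has rank 1. Corank 1: A-series; mu = 7 gives A_7. The Hessian of g at 0 has rank 1. Corank 1: A-series; mu = 7 gives A_7. Both have type A_7, hence right-equivalent.

Yes.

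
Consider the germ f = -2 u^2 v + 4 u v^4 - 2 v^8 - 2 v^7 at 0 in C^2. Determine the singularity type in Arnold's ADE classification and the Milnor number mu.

Type D_{9}, Milnor number mu = 9.

The Hessian of f at 0 has rank 0. Corank 2; j^3 = -2*u^2*v has shape L^2 M (L != M), so D-series; mu = 9 gives D_9.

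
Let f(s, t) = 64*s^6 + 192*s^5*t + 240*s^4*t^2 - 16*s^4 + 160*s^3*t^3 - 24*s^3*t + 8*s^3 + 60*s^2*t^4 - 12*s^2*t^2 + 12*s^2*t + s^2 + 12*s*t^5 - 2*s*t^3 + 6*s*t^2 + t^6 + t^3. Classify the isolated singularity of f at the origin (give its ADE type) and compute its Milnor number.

Type A_{2}, Milnor number mu = 2.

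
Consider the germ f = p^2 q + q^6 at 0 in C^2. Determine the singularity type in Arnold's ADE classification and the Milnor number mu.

The Hessian of f at 0 is [[0, 0], [0, 0]] with rank 0, so corank 2. A Groebner basis of the Jacobian ideal J(f) in C{p,q} is {p^2/6 + q^5, p^3, p*q}; counting standard monomials gives mu = 7. Corank 2; j^3 = p^2*q has shape L^2 M (L != M), so D-series; mu = 7 gives D_7.

Type D_7, Milnor number mu = 7.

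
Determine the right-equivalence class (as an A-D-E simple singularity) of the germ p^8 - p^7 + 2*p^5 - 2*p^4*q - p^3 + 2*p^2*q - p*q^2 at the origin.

D_{9}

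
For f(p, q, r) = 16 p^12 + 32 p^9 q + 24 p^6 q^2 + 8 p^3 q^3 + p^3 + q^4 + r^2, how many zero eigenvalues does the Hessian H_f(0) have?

2

Hessian at 0 has rank 1.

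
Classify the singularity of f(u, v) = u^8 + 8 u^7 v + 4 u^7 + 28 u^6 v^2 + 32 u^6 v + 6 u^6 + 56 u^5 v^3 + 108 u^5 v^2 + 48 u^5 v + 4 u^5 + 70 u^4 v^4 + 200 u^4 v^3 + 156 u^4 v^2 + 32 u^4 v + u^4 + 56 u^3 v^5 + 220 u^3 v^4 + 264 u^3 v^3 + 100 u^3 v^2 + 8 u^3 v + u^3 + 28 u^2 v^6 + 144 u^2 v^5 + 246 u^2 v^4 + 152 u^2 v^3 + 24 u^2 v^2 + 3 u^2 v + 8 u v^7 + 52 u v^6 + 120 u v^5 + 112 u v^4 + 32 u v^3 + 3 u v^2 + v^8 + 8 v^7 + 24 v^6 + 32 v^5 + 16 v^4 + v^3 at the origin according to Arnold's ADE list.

The Hessian of f at 0 has rank 0. Corank 2; j^3 = (u + v)^3 is a perfect cube, so E-series; the 4-jet and mu = 6 give E_6.

E6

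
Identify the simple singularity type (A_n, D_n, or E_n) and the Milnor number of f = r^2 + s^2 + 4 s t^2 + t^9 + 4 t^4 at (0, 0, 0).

Type A_8, Milnor number mu = 8.

The Hessian of f at 0 has rank 2. Corank 1: A-series; mu = 8 gives A_8.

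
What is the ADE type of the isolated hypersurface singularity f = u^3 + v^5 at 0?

E8

The Hessian of f at 0 has rank 0. Corank 2; j^3 = u^3 is a perfect cube, so E-series; the 5-jet and mu = 8 give E_8.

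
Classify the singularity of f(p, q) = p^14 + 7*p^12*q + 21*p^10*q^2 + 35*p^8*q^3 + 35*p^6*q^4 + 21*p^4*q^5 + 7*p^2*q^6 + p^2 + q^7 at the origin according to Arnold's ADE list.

The Hessian of f at 0 has rank 1. Corank 1: A-series; mu = 6 gives A_6.

A_6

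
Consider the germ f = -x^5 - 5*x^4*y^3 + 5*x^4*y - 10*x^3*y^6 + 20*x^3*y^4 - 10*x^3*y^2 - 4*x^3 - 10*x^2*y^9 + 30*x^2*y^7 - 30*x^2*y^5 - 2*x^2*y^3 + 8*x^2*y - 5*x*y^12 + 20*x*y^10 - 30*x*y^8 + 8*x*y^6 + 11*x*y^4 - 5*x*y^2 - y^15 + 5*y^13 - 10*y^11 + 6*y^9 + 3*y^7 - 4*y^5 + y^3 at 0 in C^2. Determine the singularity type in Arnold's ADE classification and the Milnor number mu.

Type D_{6}, Milnor number mu = 6.

The Hessian of f at 0 has rank 0. Corank 2; j^3 = -(x - y)*(2*x - y)^2 has shape L^2 M (L != M), so D-series; mu = 6 gives D_6.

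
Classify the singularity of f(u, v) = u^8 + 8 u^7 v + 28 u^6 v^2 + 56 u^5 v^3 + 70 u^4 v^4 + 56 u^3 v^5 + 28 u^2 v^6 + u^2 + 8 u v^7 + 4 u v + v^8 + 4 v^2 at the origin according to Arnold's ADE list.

A7

The Hessian of f at 0 has rank 1. Corank 1: A-series; mu = 7 gives A_7.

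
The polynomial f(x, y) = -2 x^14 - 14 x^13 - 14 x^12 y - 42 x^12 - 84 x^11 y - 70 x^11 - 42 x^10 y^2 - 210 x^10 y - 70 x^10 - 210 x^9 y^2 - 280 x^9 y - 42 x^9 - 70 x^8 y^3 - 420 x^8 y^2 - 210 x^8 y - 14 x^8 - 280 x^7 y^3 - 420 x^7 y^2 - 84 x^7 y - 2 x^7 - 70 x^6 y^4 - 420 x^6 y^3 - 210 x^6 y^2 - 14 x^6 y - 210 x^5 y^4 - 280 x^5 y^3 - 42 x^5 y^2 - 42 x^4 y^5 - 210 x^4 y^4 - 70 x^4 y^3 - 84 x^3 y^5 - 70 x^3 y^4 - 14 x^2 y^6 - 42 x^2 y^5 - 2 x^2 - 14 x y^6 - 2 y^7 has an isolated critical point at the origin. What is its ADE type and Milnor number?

Type A_{6}, Milnor number mu = 6.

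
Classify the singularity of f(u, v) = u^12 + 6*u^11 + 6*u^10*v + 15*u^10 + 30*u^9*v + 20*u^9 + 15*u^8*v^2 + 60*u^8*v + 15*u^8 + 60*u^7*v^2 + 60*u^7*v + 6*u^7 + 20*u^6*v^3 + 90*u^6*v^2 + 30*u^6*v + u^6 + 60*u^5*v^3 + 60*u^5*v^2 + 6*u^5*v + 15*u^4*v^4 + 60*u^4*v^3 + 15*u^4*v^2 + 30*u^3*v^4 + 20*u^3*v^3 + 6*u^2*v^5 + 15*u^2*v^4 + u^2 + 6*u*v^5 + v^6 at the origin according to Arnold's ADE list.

The Hessian of f at 0 has rank 1. Corank 1: A-series; mu = 5 gives A_5.

A_5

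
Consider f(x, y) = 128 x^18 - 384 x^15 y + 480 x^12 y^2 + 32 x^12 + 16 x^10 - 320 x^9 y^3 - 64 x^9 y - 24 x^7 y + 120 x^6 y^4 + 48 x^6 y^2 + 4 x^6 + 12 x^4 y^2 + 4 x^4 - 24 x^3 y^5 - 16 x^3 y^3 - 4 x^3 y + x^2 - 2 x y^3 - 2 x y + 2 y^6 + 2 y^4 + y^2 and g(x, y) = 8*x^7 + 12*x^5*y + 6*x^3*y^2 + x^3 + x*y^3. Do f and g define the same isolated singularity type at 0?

The Hessian of f at 0 is [[2, -2], [-2, 2]] with rank 1, so corank 1. A Groebner basis of the Jacobian ideal J(f) in C{x,y} is {x*y^2 + x - y, x + y^3 - y, x^2 - 2*x*y + y^2}; counting standard monomials gives mu = 5. Corank 1: A-series; mu = 5 gives A_5. The Hessian of g at 0 is [[0, 0], [0, 0]] with rank 0, so corank 2. A Groebner basis of the Jacobian ideal J(g) in C{x,y} is {x^3, x*y^2, 3*x^2 + y^3}; counting standard monomials gives mu = 7. Corank 2; j^3 = x^3 is a perfect cube, so E-series; the 4-jet and mu = 7 give E_7. f is A_5 but g is E_7, hence not right-equivalent.

No.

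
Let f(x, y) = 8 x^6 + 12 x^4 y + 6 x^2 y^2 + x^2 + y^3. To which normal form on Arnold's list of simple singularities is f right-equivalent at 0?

A_2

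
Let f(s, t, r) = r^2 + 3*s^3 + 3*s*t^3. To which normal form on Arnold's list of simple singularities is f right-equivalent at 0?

E_7

The Hessian of f at 0 has rank 1. Corank 2; j^3 = 3*s^3 is a perfect cube, so E-series; the 4-jet and mu = 7 give E_7.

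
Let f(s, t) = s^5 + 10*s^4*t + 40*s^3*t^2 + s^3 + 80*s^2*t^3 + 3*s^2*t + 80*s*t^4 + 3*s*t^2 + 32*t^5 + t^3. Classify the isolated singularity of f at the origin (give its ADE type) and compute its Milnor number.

Type E_{8}, Milnor number mu = 8.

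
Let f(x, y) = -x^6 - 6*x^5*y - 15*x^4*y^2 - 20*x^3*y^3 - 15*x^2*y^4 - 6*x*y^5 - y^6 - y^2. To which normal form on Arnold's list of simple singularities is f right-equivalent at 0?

A5

The Hessian of f at 0 has rank 1. Corank 1: A-series; mu = 5 gives A_5.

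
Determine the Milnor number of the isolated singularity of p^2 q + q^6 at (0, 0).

The Hessian of f at 0 has rank 0. Corank 2; j^3 = p^2*q has shape L^2 M (L != M), so D-series; mu = 7 gives D_7.

7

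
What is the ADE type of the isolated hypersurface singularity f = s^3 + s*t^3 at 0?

E_{7}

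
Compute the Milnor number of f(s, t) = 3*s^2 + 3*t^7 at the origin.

6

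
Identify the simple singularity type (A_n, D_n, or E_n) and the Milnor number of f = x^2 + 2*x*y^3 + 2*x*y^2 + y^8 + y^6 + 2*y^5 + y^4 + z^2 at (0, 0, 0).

The Hessian of f at 0 has rank 2. Corank 1: A-series; mu = 7 gives A_7.

Type A7, Milnor number mu = 7.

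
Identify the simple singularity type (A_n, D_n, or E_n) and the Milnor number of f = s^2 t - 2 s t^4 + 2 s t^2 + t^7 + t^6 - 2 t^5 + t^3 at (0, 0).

Type D_7, Milnor number mu = 7.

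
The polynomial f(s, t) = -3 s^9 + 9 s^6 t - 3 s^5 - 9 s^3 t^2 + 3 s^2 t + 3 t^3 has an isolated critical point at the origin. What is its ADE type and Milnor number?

The Hessian of f at 0 is [[0, 0], [0, 0]] with rank 0, so corank 2. A Groebner basis of the Jacobian ideal J(f) in C{s,t} is {t^3, s^2 + 3*t^2, s*t}; counting standard monomials gives mu = 4. Corank 2; j^3 = 3*t*(s^2 + t^2) splits into three distinct lines over C (the quadratic factor has nonzero discriminant), so D_4.

Type D_4, Milnor number mu = 4.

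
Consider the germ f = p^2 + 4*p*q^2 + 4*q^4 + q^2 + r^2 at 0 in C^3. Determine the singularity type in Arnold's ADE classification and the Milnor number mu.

Type A_1, Milnor number mu = 1.

The Hessian of f at 0 is [[2, 0, 0], [0, 2, 0], [0, 0, 2]] with rank 3, so corank 0. A Groebner basis of the Jacobian ideal J(f) in C{p,q,r} is {p, q, r}; counting standard monomials gives mu = 1. Corank 0: nondegenerate Morse point, so A_1.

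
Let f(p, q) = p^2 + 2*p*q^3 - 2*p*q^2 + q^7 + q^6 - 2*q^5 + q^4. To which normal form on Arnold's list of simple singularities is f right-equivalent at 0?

The Hessian of f at 0 has rank 1. Corank 1: A-series; mu = 6 gives A_6.

A_{6}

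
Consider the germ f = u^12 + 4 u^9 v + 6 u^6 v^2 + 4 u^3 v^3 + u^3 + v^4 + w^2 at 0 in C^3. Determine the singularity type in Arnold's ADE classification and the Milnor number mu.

The Hessian of f at 0 has rank 1. Corank 2; j^3 = u^3 is a perfect cube, so E-series; the 4-jet and mu = 6 give E_6.

Type E6, Milnor number mu = 6.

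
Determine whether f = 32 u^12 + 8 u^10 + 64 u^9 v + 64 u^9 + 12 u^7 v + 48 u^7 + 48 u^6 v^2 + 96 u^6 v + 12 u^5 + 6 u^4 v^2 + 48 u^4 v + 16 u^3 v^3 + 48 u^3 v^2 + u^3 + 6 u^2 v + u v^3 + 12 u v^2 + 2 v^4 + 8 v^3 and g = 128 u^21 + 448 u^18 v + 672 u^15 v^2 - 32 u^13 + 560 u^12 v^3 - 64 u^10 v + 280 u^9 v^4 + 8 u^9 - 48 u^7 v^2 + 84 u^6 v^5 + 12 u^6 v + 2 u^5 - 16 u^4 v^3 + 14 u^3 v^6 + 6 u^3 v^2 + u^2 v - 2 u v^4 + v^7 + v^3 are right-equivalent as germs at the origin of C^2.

No.

The Hessian of f at 0 is [[0, 0], [0, 0]] with rank 0, so corank 2. A Groebner basis of the Jacobian ideal J(f) in C{u,v} is {u^3 + 6*u^2*v + 48*u^2 + 192*u*v + 192*v^2, -6*u^2 + u*v^2 - 24*u*v - 24*v^2, 3*u^2 + 12*u*v + v^3 + 12*v^2}; counting standard monomials gives mu = 7. Corank 2; j^3 = (u + 2*v)^3 is a perfect cube, so E-series; the 4-jet and mu = 7 give E_7. The Hessian of g at 0 is [[0, 0], [0, 0]] with rank 0, so corank 2. A Groebner basis of the Jacobian ideal J(g) in C{u,v} is {v^3, u^2 + 3*v^2, u*v}; counting standard monomials gives mu = 4. Corank 2; j^3 = v*(u^2 + v^2) splits into three distinct lines over C (the quadratic factor has nonzero discriminant), so D_4. f is E_7 but g is D_4, hence not right-equivalent.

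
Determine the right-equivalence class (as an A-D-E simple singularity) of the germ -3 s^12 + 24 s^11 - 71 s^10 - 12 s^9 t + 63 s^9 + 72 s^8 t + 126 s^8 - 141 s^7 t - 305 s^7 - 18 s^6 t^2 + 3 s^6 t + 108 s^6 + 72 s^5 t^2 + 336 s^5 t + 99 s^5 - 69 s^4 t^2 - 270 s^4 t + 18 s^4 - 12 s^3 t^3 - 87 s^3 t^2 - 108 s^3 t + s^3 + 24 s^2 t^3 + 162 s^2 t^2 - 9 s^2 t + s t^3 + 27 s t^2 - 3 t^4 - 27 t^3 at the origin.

E_7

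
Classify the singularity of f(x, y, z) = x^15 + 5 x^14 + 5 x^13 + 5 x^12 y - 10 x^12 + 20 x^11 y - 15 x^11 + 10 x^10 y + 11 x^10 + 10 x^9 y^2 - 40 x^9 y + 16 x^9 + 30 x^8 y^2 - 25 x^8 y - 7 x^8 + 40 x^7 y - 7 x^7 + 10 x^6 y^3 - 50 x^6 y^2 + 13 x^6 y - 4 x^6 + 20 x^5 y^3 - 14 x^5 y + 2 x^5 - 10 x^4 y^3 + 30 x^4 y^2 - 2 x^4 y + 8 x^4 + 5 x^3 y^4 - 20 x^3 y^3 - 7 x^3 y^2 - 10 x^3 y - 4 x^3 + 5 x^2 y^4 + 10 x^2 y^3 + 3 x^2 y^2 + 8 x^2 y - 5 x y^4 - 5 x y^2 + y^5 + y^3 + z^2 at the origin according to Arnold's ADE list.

D6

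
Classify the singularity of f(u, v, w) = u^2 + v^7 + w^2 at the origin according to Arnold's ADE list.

A6

The Hessian of f at 0 has rank 2. Corank 1: A-series; mu = 6 gives A_6.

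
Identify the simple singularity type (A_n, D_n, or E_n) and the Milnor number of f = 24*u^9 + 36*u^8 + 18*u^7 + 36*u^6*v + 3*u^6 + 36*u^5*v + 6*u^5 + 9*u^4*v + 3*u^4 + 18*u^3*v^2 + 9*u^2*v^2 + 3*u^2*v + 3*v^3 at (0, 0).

Type D4, Milnor number mu = 4.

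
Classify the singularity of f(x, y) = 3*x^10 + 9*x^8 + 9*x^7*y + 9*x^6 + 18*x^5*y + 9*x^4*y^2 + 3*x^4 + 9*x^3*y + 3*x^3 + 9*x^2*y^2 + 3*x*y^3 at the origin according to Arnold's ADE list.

The Hessian of f at 0 has rank 0. Corank 2; j^3 = 3*x^3 is a perfect cube, so E-series; the 4-jet and mu = 7 give E_7.

E_{7}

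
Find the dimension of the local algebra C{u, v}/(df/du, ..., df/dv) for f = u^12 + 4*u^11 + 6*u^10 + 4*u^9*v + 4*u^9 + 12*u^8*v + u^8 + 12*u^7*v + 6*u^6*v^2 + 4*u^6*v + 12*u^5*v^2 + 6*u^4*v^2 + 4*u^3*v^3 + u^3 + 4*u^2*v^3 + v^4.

6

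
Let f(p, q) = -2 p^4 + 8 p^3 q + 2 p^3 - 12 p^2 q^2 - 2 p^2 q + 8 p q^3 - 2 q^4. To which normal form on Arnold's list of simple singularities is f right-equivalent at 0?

D_{5}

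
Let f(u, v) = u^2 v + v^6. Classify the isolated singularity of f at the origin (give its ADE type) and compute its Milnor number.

The Hessian of f at 0 is [[0, 0], [0, 0]] with rank 0, so corank 2. A Groebner basis of the Jacobian ideal J(f) in C{u,v} is {u^2/6 + v^5, u^3, u*v}; counting standard monomials gives mu = 7. Corank 2; j^3 = u^2*v has shape L^2 M (L != M), so D-series; mu = 7 gives D_7.

Type D_7, Milnor number mu = 7.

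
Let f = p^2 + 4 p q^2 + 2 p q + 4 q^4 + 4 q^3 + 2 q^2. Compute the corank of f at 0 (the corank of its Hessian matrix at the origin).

0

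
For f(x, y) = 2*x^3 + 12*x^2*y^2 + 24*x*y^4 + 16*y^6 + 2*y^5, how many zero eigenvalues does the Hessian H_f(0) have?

2

The Hessian at 0 is [[0, 0], [0, 0]] of rank 0; hence corank 2.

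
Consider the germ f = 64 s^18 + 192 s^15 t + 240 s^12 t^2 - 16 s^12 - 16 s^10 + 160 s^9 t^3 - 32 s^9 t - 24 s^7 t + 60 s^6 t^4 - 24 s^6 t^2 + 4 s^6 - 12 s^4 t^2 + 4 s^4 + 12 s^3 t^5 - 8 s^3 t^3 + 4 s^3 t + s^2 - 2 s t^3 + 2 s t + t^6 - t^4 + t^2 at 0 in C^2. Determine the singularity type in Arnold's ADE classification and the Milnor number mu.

The Hessian of f at 0 is [[2, 2], [2, 2]] with rank 1, so corank 1. A Groebner basis of the Jacobian ideal J(f) in C{s,t} is {t^3, s + t}; counting standard monomials gives mu = 3. Corank 1: A-series; mu = 3 gives A_3.

Type A_{3}, Milnor number mu = 3.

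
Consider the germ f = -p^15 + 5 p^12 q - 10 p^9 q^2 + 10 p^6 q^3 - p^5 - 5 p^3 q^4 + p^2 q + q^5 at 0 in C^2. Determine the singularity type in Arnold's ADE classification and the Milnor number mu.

The Hessian of f at 0 is [[0, 0], [0, 0]] with rank 0, so corank 2. A Groebner basis of the Jacobian ideal J(f) in C{p,q} is {p^2/5 + q^4, p^3, p*q}; counting standard monomials gives mu = 6. Corank 2; j^3 = p^2*q has shape L^2 M (L != M), so D-series; mu = 6 gives D_6.

Type D6, Milnor number mu = 6.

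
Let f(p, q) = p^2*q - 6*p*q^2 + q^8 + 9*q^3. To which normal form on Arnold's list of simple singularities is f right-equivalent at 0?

D_9

The Hessian of f at 0 is [[0, 0], [0, 0]] with rank 0, so corank 2. A Groebner basis of the Jacobian ideal J(f) in C{p,q} is {p^2/8 + q^7 - 9*q^2/8, p^3 - 27*q^3, p*q - 3*q^2}; counting standard monomials gives mu = 9. Corank 2; j^3 = q*(p - 3*q)^2 has shape L^2 M (L != M), so D-series; mu = 9 gives D_9.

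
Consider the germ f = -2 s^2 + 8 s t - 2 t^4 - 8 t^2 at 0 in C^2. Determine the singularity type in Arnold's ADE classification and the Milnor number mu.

Type A_{3}, Milnor number mu = 3.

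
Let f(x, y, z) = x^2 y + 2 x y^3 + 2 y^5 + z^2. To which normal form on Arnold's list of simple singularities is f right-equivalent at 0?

D6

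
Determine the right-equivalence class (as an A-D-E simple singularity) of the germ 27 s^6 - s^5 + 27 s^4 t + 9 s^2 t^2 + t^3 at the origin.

E_{8}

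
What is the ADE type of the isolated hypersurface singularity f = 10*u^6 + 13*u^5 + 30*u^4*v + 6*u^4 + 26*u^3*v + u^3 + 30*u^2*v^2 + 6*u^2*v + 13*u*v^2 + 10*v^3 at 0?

D4

The Hessian of f at 0 has rank 0. Corank 2; j^3 = (u + 2*v)*(u^2 + 4*u*v + 5*v^2) splits into three distinct lines over C (the quadratic factor has nonzero discriminant), so D_4.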